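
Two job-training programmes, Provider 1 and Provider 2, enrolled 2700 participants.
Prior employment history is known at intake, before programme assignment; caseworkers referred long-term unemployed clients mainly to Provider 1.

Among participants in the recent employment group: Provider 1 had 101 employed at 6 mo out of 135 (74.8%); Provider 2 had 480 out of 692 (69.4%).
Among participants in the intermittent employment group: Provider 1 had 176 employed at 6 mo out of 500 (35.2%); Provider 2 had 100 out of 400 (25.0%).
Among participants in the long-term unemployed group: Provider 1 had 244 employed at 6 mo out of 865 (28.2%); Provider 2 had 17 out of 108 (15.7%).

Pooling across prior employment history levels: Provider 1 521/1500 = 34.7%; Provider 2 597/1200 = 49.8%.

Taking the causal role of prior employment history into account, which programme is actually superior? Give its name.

Provider 1

Prior employment history satisfies the back-door criterion: it is not a descendant of the programme, and it blocks the spurious path from programme to outcome. Adjusting for it (i.e., using the within-prior employment history rates) gives the causal effect.
Within each level — recent employment: 74.8% vs 69.4%; intermittent employment: 35.2% vs 25.0%; long-term unemployed: 28.2% vs 15.7% — Provider 1 is higher every time.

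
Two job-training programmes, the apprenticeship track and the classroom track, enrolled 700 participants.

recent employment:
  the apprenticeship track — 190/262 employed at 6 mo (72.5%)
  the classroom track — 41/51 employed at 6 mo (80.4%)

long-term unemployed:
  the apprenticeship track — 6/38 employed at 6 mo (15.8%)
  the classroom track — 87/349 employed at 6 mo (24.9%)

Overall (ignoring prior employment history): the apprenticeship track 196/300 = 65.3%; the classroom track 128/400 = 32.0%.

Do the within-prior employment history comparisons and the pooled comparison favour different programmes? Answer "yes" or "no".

Within each prior employment history level (recent employment 72.5% vs 80.4%; long-term unemployed 15.8% vs 24.9%), the classroom track has the higher rate every time. Pooled: 65.3% vs 32.0% — the apprenticeship track has the higher rate overall. The two comparisons disagree.

yes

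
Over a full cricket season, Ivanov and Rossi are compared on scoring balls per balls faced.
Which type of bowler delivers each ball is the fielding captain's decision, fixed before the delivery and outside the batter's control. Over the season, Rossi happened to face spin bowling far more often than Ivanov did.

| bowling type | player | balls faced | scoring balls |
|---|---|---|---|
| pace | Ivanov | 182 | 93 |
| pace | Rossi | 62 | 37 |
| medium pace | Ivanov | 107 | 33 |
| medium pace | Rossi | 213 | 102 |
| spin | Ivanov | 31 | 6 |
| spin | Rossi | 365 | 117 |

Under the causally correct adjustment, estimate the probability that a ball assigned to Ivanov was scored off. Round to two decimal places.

0.31

Rossi is higher inside every bowling type stratum but Ivanov is higher in aggregate. Whether to stratify depends on how bowling type relates to the player.
Bowling type satisfies the back-door criterion: it is not a descendant of the player, and it blocks the spurious path from player to outcome. Adjusting for it (i.e., using the within-bowling type rates) gives the causal effect.
Standardising Ivanov to the population bowling type mix: 0.254·93/182 + 0.333·33/107 + 0.412·6/31 = 0.313.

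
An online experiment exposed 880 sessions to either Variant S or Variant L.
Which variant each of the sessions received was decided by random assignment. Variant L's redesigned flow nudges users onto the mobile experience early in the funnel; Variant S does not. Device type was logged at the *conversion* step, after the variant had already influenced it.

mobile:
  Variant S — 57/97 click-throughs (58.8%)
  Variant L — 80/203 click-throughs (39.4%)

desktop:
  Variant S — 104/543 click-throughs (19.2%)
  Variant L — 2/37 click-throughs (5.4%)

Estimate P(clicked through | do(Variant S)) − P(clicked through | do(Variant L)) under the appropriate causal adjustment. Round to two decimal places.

Device type is recorded after the variant and is itself shifted by it — it sits on the causal path from variant to outcome. Conditioning on a mediator would strip out part of the effect we want; the pooled comparison gives the total causal effect.
The causal difference is the pooled difference: 0.252 − 0.342 = -0.090.

-0.09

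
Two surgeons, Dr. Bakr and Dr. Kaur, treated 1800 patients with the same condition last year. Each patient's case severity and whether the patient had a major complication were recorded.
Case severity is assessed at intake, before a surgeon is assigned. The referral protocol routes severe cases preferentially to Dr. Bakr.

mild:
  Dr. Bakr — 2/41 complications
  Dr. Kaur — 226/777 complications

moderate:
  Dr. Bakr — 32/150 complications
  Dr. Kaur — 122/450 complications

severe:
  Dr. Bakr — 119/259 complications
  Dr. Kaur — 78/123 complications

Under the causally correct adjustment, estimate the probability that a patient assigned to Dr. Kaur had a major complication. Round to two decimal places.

0.36

The case severity-specific comparison favours Dr. Bakr throughout, but the pooled figures favour Dr. Kaur. The question is whether to condition on case severity.
Case severity is set before the surgeon has any effect — it is not caused by the surgeon — and it independently drives the outcome. That makes it a confounder, so the causal comparison is within case severity levels.
Standardising Dr. Kaur to the population case severity mix: 0.454·226/777 + 0.333·122/450 + 0.212·78/123 = 0.357.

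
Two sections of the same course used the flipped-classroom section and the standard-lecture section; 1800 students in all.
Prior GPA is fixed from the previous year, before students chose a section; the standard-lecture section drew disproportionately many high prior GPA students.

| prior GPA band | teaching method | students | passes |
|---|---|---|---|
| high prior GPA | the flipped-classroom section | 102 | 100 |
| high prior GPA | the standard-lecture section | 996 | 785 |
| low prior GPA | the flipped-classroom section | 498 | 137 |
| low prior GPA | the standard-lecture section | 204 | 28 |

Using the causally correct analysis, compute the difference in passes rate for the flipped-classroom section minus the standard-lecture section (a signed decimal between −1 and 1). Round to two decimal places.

Since prior GPA band is a pre-existing factor (not a product of the teaching method) and it affects the outcome on its own, it is a confounder. The stratified rates, not the pooled rate, identify the causal effect.
Adjusting over the population distribution of prior GPA band: 0.610·(0.980−0.788) + 0.390·(0.275−0.137) = +0.171.

+0.17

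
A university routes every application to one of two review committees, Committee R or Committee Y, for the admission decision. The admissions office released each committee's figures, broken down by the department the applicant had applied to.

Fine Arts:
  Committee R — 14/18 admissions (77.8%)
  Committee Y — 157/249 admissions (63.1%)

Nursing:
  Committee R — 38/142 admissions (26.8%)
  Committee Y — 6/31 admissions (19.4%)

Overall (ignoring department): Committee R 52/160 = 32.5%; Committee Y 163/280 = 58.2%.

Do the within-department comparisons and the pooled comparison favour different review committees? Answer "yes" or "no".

Within each department level (Fine Arts 77.8% vs 63.1%; Nursing 26.8% vs 19.4%), Committee R has the higher rate every time. Pooled: 32.5% vs 58.2% — Committee Y has the higher rate overall. The two comparisons disagree.

yes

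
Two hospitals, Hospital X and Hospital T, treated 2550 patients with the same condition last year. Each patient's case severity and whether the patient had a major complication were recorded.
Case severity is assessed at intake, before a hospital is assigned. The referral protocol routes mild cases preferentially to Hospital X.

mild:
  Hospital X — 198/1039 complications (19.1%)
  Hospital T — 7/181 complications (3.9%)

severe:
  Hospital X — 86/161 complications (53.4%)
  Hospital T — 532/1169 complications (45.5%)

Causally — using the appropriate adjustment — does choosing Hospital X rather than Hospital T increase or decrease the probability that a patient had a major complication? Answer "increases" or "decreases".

Within every case severity level Hospital T has the lower rate, yet pooled Hospital X does — Simpson's reversal.
Nothing the hospital does changes case severity; the imbalance is an allocation artefact. With case severity also predicting the outcome, the pooled figure is confounded, and the within-stratum comparison is the causal one.
Within each level — mild: 19.1% vs 3.9%; severe: 53.4% vs 45.5% — Hospital T is lower every time.

increases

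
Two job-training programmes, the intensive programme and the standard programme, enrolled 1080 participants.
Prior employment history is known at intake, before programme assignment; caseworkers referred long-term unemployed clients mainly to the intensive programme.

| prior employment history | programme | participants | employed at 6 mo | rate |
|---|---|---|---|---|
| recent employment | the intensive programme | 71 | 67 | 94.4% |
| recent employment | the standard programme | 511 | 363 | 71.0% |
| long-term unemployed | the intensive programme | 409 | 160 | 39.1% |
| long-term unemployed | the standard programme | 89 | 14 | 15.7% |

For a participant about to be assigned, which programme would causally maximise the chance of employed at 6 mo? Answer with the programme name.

The stratified and pooled comparisons disagree (the intensive programme wins within each prior employment history; the standard programme wins overall), so the answer turns on the causal role of prior employment history.
Here prior employment history is a common cause — it drives both which programme a case falls under and the outcome. The crude comparison mixes populations; the stratum-specific rates are the causally relevant ones.
Within each level — recent employment: 94.4% vs 71.0%; long-term unemployed: 39.1% vs 15.7% — the intensive programme is higher every time.

the intensive programme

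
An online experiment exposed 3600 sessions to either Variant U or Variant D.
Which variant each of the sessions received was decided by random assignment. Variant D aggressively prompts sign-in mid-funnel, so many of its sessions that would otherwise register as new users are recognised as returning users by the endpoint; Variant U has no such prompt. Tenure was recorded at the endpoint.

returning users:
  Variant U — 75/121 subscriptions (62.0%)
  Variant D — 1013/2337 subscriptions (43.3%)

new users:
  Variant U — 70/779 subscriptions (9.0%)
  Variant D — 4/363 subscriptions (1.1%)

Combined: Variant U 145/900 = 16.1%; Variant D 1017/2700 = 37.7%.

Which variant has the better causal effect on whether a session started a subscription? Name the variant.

Variant D

User tenure is downstream of the variant. One should not condition on a consequence of treatment, so the overall rates are the right comparison.
Pooled: Variant U 16.1% vs Variant D 37.7%; Variant D is higher overall.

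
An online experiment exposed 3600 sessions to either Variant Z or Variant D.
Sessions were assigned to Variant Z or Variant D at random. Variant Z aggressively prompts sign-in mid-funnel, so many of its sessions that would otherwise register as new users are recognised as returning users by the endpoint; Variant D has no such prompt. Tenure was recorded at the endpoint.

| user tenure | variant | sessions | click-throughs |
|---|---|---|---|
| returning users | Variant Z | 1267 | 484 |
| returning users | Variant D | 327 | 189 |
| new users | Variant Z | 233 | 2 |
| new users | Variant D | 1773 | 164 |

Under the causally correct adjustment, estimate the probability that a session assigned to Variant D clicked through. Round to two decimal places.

0.17

User tenure here is a post-treatment variable shaped by the variant; conditioning on it would introduce bias rather than remove it. The overall comparison is the causal one.
So P(outcome | do(Variant D)) is just the pooled rate for Variant D: 353/2100 = 0.168.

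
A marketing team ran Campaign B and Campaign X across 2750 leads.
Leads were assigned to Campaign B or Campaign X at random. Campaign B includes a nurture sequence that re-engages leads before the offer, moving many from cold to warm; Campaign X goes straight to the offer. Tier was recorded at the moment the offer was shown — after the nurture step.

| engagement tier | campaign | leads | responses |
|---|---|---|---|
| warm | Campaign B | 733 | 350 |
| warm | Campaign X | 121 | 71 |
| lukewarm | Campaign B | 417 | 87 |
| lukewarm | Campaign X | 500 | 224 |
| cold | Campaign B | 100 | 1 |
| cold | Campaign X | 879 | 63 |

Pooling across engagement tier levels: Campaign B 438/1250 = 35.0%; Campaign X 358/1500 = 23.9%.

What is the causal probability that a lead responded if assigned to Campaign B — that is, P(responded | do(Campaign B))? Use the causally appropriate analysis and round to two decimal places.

Engagement tier lies on the pathway campaign → engagement tier → outcome, so adjusting for it blocks the indirect effect. For the total causal effect of campaign, use the unadjusted pooled rates.
So P(outcome | do(Campaign B)) is just the pooled rate for Campaign B: 438/1250 = 0.350.

0.35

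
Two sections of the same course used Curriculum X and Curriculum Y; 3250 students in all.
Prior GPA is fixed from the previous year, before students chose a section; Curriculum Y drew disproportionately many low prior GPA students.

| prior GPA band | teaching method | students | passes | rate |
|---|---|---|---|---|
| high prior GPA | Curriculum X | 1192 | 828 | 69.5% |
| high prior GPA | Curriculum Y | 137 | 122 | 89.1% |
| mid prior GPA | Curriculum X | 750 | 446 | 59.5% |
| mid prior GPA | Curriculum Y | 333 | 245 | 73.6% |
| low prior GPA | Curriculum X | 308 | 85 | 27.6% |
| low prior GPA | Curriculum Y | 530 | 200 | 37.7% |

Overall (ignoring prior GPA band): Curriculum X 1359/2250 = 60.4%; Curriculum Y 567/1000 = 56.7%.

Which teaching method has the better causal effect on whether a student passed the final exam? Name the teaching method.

Within every prior GPA band level Curriculum Y has the higher rate, yet pooled Curriculum X does — Simpson's reversal.
Since prior GPA band is a pre-existing factor (not a product of the teaching method) and it affects the outcome on its own, it is a confounder. The stratified rates, not the pooled rate, identify the causal effect.
Within each level — high prior GPA: 69.5% vs 89.1%; mid prior GPA: 59.5% vs 73.6%; low prior GPA: 27.6% vs 37.7% — Curriculum Y is higher every time.

Curriculum Y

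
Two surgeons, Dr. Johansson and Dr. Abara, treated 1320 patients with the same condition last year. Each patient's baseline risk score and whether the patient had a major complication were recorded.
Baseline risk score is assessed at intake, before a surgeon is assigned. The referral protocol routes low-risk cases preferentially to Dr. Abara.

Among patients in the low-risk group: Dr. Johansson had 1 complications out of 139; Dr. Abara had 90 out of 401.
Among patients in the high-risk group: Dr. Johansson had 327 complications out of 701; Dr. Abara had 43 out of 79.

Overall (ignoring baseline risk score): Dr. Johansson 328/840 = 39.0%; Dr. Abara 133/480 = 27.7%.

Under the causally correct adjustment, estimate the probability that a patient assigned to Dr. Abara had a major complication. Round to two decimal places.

0.41

Dr. Johansson is lower inside every baseline risk score stratum but Dr. Abara is lower in aggregate. Whether to stratify depends on how baseline risk score relates to the surgeon.
The imbalance in baseline risk score arose from how patients were allocated, not from anything the surgeon did; and baseline risk score independently affects the outcome. The pooled gap is confounded — condition on baseline risk score.
Standardising Dr. Abara to the population baseline risk score mix: 0.409·90/401 + 0.591·43/79 = 0.413.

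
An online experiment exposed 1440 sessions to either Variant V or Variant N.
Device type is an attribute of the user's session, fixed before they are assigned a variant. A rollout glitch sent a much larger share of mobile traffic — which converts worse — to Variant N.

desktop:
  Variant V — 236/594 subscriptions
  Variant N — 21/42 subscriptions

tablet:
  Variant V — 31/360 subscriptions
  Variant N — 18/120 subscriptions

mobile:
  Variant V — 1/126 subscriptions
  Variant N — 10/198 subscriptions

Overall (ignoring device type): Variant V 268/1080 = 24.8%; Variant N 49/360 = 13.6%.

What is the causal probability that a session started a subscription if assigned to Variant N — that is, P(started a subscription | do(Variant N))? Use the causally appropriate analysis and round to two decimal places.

The stratified and pooled comparisons disagree (Variant N wins within each device type; Variant V wins overall), so the answer turns on the causal role of device type.
Nothing the variant does changes device type; the imbalance is an allocation artefact. With device type also predicting the outcome, the pooled figure is confounded, and the within-stratum comparison is the causal one.
Standardising Variant N to the population device type mix: 0.442·21/42 + 0.333·18/120 + 0.225·10/198 = 0.282.

0.28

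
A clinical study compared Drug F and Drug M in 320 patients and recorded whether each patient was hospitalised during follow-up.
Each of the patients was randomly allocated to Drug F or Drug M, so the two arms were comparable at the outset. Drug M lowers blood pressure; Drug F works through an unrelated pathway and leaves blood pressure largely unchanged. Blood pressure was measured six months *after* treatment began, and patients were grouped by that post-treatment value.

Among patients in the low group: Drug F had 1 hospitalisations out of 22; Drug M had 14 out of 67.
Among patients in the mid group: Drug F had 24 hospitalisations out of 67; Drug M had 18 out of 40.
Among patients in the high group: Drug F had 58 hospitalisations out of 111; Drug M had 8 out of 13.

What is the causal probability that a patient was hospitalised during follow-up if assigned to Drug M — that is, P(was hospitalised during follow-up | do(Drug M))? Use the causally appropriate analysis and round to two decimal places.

The stratified and pooled comparisons disagree (Drug F wins within each blood pressure; Drug M wins overall), so the answer turns on the causal role of blood pressure.
Blood pressure lies on the pathway drug → blood pressure → outcome, so adjusting for it blocks the indirect effect. For the total causal effect of drug, use the unadjusted pooled rates.
So P(outcome | do(Drug M)) is just the pooled rate for Drug M: 40/120 = 0.333.

0.33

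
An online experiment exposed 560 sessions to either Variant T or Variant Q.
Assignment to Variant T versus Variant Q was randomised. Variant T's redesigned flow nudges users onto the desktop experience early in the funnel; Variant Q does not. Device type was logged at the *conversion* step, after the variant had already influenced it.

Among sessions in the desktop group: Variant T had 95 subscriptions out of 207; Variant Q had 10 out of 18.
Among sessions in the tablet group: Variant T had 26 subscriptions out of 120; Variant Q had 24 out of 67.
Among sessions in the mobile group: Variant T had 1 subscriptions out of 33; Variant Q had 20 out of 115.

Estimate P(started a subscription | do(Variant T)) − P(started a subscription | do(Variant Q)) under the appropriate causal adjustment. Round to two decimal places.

+0.07

The stratified and pooled comparisons disagree (Variant Q wins within each device type; Variant T wins overall), so the answer turns on the causal role of device type.
Stratifying would compare variants among sessions the variants themselves sorted into device type groups — a form of selection on an intermediate. The unconditioned pooled rates give the total causal effect.
The causal difference is the pooled difference: 0.339 − 0.270 = +0.069.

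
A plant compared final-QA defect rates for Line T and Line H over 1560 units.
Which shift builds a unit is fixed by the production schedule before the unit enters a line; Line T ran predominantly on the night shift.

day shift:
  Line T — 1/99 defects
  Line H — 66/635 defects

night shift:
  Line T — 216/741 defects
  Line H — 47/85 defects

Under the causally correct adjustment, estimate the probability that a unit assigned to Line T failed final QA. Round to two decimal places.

Within every shift level Line T has the lower rate, yet pooled Line H does — Simpson's reversal.
Since shift is a pre-existing factor (not a product of the line) and it affects the outcome on its own, it is a confounder. The stratified rates, not the pooled rate, identify the causal effect.
Standardising Line T to the population shift mix: 0.471·1/99 + 0.529·216/741 = 0.159.

0.16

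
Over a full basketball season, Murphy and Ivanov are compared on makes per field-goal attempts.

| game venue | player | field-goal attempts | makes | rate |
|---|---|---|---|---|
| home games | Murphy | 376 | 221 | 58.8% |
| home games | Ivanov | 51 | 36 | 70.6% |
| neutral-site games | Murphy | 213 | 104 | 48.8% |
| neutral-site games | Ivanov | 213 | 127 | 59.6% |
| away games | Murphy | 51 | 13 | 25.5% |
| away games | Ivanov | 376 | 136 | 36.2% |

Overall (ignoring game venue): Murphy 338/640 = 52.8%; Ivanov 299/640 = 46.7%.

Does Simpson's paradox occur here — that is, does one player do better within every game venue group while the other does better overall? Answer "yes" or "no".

yes

Within each game venue level (home games 58.8% vs 70.6%; neutral-site games 48.8% vs 59.6%; away games 25.5% vs 36.2%), Ivanov has the higher rate every time. Pooled: 52.8% vs 46.7% — Murphy has the higher rate overall. The two comparisons disagree.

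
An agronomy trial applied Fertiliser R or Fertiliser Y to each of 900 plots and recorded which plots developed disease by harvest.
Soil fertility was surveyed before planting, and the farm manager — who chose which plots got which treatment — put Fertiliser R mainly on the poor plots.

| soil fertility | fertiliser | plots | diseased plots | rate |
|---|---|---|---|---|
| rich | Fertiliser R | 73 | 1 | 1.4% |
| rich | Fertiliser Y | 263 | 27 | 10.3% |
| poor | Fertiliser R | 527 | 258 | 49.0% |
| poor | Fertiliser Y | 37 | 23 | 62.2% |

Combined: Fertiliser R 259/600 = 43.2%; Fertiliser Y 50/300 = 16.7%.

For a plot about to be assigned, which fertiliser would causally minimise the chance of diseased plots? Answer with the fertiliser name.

Fertiliser R

Since soil fertility is a pre-existing factor (not a product of the fertiliser) and it affects the outcome on its own, it is a confounder. The stratified rates, not the pooled rate, identify the causal effect.
Within each level — rich: 1.4% vs 10.3%; poor: 49.0% vs 62.2% — Fertiliser R is lower every time.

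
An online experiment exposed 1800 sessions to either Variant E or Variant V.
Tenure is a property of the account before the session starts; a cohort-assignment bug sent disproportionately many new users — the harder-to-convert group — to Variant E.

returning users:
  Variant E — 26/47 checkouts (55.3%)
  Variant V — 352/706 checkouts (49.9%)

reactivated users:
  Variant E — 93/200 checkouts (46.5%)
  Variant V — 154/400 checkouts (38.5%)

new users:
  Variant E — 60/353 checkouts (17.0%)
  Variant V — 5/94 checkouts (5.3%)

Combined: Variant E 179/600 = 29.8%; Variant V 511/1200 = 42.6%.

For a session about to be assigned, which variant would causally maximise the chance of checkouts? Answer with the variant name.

Since user tenure is a pre-existing factor (not a product of the variant) and it affects the outcome on its own, it is a confounder. The stratified rates, not the pooled rate, identify the causal effect.
Within each level — returning users: 55.3% vs 49.9%; reactivated users: 46.5% vs 38.5%; new users: 17.0% vs 5.3% — Variant E is higher every time.

Variant E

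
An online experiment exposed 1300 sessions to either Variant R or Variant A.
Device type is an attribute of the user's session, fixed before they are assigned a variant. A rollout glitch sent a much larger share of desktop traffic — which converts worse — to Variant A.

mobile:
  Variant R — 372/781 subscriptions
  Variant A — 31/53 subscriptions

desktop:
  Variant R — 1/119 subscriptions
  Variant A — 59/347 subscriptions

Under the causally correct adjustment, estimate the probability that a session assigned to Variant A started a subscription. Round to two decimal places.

0.44

Within every device type level Variant A has the higher rate, yet pooled Variant R does — Simpson's reversal.
Here device type is a common cause — it drives both which variant a case falls under and the outcome. The crude comparison mixes populations; the stratum-specific rates are the causally relevant ones.
Standardising Variant A to the population device type mix: 0.642·31/53 + 0.358·59/347 = 0.436.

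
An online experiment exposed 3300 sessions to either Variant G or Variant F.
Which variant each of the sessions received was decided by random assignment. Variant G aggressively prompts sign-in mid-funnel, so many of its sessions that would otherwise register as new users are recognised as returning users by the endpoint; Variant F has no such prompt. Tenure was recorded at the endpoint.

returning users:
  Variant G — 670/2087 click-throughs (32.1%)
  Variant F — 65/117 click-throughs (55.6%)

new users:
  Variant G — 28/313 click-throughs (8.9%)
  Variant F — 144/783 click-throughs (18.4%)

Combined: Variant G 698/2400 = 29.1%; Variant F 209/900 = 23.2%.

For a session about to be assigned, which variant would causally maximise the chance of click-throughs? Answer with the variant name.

Variant F is higher inside every user tenure stratum but Variant G is higher in aggregate. Whether to stratify depends on how user tenure relates to the variant.
User tenure is downstream of the variant. One should not condition on a consequence of treatment, so the overall rates are the right comparison.
Pooled: Variant G 29.1% vs Variant F 23.2%; Variant G is higher overall.

Variant G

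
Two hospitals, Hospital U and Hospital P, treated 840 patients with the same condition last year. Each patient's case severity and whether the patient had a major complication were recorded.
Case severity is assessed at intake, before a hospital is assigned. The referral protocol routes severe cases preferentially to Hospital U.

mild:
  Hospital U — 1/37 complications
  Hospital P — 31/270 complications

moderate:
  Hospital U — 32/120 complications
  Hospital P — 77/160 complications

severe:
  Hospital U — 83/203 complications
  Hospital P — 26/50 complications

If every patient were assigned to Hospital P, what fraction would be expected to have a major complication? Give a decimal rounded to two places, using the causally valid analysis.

Within every case severity level Hospital U has the lower rate, yet pooled Hospital P does — Simpson's reversal.
Case severity satisfies the back-door criterion: it is not a descendant of the hospital, and it blocks the spurious path from hospital to outcome. Adjusting for it (i.e., using the within-case severity rates) gives the causal effect.
Standardising Hospital P to the population case severity mix: 0.365·31/270 + 0.333·77/160 + 0.301·26/50 = 0.359.

0.36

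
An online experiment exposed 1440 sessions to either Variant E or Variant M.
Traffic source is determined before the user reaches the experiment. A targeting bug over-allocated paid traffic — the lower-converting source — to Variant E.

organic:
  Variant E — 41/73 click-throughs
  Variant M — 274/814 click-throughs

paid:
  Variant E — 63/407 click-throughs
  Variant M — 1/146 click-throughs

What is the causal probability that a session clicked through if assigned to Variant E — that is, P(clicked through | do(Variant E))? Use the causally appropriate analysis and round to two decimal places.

The stratified and pooled comparisons disagree (Variant E wins within each traffic source; Variant M wins overall), so the answer turns on the causal role of traffic source.
Nothing the variant does changes traffic source; the imbalance is an allocation artefact. With traffic source also predicting the outcome, the pooled figure is confounded, and the within-stratum comparison is the causal one.
Standardising Variant E to the population traffic source mix: 0.616·41/73 + 0.384·63/407 = 0.405.

0.41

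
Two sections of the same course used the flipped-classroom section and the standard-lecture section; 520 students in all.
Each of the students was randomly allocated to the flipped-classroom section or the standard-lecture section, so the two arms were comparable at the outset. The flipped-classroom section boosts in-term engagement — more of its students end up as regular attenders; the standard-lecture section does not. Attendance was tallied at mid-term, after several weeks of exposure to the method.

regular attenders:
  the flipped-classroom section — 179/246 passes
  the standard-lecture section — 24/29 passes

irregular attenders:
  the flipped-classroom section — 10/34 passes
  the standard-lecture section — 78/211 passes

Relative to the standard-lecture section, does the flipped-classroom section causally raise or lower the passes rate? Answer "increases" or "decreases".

The distribution of mid-term attendance is itself part of what the teaching method does — it is an intermediate outcome. Holding it fixed would remove that part of the effect; the total effect is the pooled difference.
Pooled: the flipped-classroom section 67.5% vs the standard-lecture section 42.5%; the flipped-classroom section is higher overall.

increases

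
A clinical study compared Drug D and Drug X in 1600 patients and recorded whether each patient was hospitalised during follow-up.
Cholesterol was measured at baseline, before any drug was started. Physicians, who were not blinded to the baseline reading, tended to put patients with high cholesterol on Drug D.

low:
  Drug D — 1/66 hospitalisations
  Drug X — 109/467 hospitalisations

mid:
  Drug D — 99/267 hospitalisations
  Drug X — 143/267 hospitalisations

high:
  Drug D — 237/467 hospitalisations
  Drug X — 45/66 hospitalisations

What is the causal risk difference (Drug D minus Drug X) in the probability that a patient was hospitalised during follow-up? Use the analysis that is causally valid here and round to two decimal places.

-0.19

The stratified and pooled comparisons disagree (Drug D wins within each cholesterol; Drug X wins overall), so the answer turns on the causal role of cholesterol.
Here cholesterol is a common cause — it drives both which drug a case falls under and the outcome. The crude comparison mixes populations; the stratum-specific rates are the causally relevant ones.
Adjusting over the population distribution of cholesterol: 0.333·(0.015−0.233) + 0.334·(0.371−0.536) + 0.333·(0.507−0.682) = -0.186.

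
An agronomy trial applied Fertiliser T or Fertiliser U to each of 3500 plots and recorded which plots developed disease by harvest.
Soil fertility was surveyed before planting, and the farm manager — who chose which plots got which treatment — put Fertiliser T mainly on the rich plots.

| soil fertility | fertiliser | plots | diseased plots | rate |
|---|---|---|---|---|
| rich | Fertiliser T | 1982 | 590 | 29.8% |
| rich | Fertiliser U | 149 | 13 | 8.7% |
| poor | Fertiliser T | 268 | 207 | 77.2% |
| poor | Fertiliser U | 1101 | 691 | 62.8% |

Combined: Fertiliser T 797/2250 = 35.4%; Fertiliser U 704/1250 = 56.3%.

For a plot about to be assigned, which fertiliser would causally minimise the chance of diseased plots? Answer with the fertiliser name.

Fertiliser U

Soil fertility satisfies the back-door criterion: it is not a descendant of the fertiliser, and it blocks the spurious path from fertiliser to outcome. Adjusting for it (i.e., using the within-soil fertility rates) gives the causal effect.
Within each level — rich: 29.8% vs 8.7%; poor: 77.2% vs 62.8% — Fertiliser U is lower every time.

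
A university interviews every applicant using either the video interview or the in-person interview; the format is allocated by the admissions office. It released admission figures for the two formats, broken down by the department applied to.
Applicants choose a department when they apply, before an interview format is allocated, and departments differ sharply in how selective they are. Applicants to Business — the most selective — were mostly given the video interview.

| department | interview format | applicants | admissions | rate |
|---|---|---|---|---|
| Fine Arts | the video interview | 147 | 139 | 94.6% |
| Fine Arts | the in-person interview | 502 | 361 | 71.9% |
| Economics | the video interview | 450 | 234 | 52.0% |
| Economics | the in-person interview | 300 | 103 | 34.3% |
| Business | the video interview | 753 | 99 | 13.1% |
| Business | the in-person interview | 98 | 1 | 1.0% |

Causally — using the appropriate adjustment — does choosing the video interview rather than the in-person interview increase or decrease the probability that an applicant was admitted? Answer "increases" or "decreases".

increases

Here department is a common cause — it drives both which interview format a case falls under and the outcome. The crude comparison mixes populations; the stratum-specific rates are the causally relevant ones.
Within each level — Fine Arts: 94.6% vs 71.9%; Economics: 52.0% vs 34.3%; Business: 13.1% vs 1.0% — the video interview is higher every time.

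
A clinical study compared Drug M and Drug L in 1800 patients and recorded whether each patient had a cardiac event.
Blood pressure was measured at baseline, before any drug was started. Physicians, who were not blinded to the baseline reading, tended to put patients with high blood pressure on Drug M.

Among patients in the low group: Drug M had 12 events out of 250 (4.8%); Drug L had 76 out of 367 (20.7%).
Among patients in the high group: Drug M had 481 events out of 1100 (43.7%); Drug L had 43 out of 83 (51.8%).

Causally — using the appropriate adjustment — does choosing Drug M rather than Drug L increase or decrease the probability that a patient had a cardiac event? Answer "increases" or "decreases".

Within every blood pressure level Drug M has the lower rate, yet pooled Drug L does — Simpson's reversal.
Since blood pressure is a pre-existing factor (not a product of the drug) and it affects the outcome on its own, it is a confounder. The stratified rates, not the pooled rate, identify the causal effect.
Within each level — low: 4.8% vs 20.7%; high: 43.7% vs 51.8% — Drug M is lower every time.

decreases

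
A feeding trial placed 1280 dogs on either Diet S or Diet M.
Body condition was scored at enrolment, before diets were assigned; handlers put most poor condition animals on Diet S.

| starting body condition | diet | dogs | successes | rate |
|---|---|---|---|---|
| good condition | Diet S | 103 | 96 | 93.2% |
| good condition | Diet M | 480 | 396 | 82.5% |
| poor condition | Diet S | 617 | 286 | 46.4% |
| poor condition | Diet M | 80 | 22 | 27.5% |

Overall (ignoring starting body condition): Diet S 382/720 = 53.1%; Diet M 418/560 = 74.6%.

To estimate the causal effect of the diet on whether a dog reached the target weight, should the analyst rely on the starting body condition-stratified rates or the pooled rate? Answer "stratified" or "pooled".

The starting body condition-specific comparison favours Diet S throughout, but the pooled figures favour Diet M. The question is whether to condition on starting body condition.
Nothing the diet does changes starting body condition; the imbalance is an allocation artefact. With starting body condition also predicting the outcome, the pooled figure is confounded, and the within-stratum comparison is the causal one.
Within each level — good condition: 93.2% vs 82.5%; poor condition: 46.4% vs 27.5% — Diet S is higher every time.

stratified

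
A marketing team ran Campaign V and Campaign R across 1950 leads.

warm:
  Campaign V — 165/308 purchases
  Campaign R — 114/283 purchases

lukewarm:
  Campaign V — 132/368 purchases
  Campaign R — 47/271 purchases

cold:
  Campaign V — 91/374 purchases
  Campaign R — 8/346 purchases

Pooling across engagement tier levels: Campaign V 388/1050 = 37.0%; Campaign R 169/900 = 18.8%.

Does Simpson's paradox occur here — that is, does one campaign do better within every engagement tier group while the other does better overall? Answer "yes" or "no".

no

Within each engagement tier level (warm 53.6% vs 40.3%; lukewarm 35.9% vs 17.3%; cold 24.3% vs 2.3%), Campaign V has the higher rate every time. Pooled: 37.0% vs 18.8% — Campaign V has the higher rate overall. They agree.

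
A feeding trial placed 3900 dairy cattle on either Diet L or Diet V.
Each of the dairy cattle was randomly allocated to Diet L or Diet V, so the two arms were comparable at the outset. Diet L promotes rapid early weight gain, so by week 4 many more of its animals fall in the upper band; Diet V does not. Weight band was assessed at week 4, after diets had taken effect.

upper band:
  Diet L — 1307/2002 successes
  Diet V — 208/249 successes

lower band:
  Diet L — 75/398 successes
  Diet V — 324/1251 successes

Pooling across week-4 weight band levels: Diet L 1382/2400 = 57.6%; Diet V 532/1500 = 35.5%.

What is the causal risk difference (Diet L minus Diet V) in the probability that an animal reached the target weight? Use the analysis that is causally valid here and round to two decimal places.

The distribution of week-4 weight band is itself part of what the diet does — it is an intermediate outcome. Holding it fixed would remove that part of the effect; the total effect is the pooled difference.
The causal difference is the pooled difference: 0.576 − 0.355 = +0.221.

+0.22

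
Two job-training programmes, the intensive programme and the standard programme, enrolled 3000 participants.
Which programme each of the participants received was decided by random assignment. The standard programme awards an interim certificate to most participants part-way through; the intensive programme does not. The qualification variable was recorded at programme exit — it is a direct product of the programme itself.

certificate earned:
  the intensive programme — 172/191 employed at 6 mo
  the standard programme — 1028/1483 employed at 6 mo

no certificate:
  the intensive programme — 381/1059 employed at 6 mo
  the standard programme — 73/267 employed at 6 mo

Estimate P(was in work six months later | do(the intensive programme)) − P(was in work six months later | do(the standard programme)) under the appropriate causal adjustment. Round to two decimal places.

-0.19

The distribution of qualification attained during the programme is itself part of what the programme does — it is an intermediate outcome. Holding it fixed would remove that part of the effect; the total effect is the pooled difference.
The causal difference is the pooled difference: 0.442 − 0.629 = -0.187.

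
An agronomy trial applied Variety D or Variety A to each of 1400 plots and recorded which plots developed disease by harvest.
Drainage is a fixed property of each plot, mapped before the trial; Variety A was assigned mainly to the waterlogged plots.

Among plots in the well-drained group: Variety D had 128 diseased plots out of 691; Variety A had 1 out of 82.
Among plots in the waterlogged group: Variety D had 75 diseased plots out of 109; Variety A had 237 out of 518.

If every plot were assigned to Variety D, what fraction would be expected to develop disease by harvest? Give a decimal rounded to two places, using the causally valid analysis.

0.41

Variety A is lower inside every field drainage stratum but Variety D is lower in aggregate. Whether to stratify depends on how field drainage relates to the variety.
The imbalance in field drainage arose from how plots were allocated, not from anything the variety did; and field drainage independently affects the outcome. The pooled gap is confounded — condition on field drainage.
Standardising Variety D to the population field drainage mix: 0.552·128/691 + 0.448·75/109 = 0.410.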